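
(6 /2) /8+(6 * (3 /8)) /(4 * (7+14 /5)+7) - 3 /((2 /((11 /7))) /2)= -2643 /616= -4.29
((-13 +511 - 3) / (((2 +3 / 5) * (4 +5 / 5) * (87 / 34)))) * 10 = 148.81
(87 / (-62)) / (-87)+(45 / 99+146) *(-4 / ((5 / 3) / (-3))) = 3595807 / 3410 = 1054.49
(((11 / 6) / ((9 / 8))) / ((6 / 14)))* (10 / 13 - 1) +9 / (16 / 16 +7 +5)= -5 / 27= -0.19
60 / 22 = 30 / 11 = 2.73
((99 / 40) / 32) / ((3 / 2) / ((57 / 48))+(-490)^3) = -1881 / 2861223649280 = -0.00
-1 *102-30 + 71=-61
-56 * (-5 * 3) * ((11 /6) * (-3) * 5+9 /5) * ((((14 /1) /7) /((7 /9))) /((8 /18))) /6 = -20817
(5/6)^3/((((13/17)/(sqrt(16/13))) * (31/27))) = 2125 * sqrt(13)/10478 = 0.73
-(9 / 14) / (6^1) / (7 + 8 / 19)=-19 / 1316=-0.01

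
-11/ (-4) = 11/ 4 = 2.75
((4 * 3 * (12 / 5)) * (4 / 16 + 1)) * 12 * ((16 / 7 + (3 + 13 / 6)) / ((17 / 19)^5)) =55801367064 / 9938999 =5614.39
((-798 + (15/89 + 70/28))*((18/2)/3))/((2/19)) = -8069433/356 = -22666.95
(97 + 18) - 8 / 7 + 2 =811 / 7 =115.86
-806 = -806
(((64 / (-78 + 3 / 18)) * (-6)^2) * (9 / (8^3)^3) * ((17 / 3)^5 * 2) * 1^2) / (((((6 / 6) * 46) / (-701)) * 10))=995319757 / 28156887040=0.04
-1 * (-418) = 418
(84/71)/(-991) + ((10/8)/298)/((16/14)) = 1661611/670962496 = 0.00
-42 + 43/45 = -1847/45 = -41.04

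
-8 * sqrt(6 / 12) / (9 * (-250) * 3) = 2 * sqrt(2) / 3375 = 0.00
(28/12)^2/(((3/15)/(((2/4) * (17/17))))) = 245/18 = 13.61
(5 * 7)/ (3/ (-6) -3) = -10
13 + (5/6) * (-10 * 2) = -11/3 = -3.67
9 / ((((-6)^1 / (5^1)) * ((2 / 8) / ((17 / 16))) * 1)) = -255 / 8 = -31.88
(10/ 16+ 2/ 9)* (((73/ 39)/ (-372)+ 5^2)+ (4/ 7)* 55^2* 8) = 85821680129/ 7312032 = 11737.05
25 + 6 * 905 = 5455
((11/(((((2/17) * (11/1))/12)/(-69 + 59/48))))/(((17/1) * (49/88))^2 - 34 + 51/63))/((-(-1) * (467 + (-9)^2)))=-16531746/73932461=-0.22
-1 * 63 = -63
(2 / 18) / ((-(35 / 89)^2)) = -7921 / 11025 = -0.72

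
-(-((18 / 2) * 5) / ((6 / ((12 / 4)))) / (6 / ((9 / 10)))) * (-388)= -2619 / 2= -1309.50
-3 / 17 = -0.18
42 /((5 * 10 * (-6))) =-7 /50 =-0.14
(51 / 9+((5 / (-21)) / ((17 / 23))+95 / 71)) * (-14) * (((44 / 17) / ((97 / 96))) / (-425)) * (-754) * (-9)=3236803435008 / 845895775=3826.48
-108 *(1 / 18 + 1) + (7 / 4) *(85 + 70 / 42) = 113 / 3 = 37.67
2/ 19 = 0.11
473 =473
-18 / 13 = -1.38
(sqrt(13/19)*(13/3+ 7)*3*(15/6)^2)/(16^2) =425*sqrt(247)/9728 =0.69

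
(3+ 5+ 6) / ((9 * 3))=14 / 27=0.52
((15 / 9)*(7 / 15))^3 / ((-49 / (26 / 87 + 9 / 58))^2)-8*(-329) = 406639868737 / 154498428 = 2632.00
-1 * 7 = -7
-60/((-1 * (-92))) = -15/23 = -0.65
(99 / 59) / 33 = 3 / 59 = 0.05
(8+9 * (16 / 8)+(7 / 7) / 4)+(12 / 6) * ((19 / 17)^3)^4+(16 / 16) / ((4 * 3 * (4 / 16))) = 238976051733881623 / 6991466846757132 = 34.18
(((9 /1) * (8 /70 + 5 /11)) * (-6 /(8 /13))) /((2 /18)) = -691821 /1540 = -449.23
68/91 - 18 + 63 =4163/91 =45.75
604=604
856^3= 627222016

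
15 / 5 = 3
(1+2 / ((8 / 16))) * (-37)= -185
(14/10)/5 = 0.28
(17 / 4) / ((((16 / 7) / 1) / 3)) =357 / 64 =5.58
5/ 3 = 1.67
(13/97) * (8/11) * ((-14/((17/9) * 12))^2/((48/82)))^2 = 472221477/11406964096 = 0.04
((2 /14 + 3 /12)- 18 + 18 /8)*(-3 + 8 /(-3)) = 3655 /42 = 87.02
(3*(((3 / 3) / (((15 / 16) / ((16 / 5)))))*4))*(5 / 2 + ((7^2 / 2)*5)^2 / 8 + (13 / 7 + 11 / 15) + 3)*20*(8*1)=6481724416 / 525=12346141.74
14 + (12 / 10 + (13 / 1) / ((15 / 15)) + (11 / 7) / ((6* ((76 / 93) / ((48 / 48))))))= 151729 / 5320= 28.52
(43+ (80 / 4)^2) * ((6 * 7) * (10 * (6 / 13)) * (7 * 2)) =15629040 / 13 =1202233.85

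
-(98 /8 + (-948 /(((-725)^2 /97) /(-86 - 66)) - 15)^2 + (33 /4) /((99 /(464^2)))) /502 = -59968432076603503 /1664320603125000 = -36.03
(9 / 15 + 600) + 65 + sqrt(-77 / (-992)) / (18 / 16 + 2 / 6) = 3 * sqrt(4774) / 1085 + 3328 / 5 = 665.79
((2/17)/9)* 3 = 2/51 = 0.04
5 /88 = 0.06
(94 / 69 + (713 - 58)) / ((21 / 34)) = 1539826 / 1449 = 1062.68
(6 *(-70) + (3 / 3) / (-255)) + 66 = -354.00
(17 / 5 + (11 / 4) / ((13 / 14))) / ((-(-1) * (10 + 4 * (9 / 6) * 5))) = 827 / 5200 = 0.16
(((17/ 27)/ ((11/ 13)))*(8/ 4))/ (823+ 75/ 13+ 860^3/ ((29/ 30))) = 83317/ 36837229638231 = 0.00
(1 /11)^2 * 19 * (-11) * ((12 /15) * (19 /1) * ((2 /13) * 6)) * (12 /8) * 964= -25056288 /715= -35043.76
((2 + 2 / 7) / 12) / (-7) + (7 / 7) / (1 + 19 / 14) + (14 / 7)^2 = 2370 / 539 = 4.40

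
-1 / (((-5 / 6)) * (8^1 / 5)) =3 / 4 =0.75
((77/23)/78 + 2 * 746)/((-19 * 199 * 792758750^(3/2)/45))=-321207 * sqrt(14)/1510683314653331000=-0.00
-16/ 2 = -8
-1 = -1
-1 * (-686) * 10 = 6860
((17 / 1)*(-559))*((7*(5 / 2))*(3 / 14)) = -142545 / 4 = -35636.25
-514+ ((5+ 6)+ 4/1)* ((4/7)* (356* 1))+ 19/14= 35543/14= 2538.79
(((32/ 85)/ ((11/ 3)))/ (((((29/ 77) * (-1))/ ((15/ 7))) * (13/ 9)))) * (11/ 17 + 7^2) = -2187648/ 108953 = -20.08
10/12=5/6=0.83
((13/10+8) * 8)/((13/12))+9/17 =76473/1105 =69.21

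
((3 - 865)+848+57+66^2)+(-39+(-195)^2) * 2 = 80371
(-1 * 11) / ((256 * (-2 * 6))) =11 / 3072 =0.00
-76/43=-1.77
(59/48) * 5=295/48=6.15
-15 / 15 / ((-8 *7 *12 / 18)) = 0.03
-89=-89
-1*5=-5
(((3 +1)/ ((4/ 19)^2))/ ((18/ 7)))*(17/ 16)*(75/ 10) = 214795/ 768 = 279.68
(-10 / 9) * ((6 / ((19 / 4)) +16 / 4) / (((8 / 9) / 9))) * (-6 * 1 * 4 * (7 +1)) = 216000 / 19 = 11368.42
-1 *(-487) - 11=476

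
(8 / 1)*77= 616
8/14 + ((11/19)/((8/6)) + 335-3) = 177159/532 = 333.01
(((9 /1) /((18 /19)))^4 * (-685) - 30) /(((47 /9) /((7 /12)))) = -1874677665 /3008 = -623230.61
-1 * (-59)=59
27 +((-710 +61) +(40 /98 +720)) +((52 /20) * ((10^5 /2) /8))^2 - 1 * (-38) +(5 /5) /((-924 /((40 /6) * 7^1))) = 1280967848971 /4851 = 264062636.36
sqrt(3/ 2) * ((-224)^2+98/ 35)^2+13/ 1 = 13+31473899618 * sqrt(6)/ 25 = 3083799784.19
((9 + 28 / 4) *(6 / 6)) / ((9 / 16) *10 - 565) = -128 / 4475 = -0.03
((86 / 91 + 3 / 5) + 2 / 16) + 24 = 93439 / 3640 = 25.67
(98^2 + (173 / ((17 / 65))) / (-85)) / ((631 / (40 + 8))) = 133118736 / 182359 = 729.98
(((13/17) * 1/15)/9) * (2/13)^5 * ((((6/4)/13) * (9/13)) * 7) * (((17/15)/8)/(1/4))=56/362010675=0.00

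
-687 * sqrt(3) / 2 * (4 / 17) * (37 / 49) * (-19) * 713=688702386 * sqrt(3) / 833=1432013.83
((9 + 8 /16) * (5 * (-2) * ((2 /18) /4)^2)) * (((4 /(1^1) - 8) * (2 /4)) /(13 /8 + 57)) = 95 /37989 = 0.00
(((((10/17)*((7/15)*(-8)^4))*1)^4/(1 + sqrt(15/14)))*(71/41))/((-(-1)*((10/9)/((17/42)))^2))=-13709520215669211136/2666025 + 979251443976372224*sqrt(210)/2666025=180486450142.97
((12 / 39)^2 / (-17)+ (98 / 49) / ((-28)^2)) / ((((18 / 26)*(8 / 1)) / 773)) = -875809 / 2079168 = -0.42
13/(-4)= -13/4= -3.25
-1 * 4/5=-4/5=-0.80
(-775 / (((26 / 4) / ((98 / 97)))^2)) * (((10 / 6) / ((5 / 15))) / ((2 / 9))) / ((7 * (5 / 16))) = -306230400 / 1590121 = -192.58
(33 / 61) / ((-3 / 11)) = -121 / 61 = -1.98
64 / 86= 32 / 43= 0.74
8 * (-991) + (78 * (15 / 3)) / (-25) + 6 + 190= -38738 / 5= -7747.60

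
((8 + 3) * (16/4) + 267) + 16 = 327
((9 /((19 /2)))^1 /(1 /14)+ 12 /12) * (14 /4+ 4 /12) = 54.68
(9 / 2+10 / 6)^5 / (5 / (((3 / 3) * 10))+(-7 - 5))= -69343957 / 89424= -775.45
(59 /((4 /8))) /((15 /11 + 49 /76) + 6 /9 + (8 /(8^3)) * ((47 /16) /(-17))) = 1287948288 /29168099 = 44.16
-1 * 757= -757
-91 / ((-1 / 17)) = 1547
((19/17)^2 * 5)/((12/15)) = 9025/1156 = 7.81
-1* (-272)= 272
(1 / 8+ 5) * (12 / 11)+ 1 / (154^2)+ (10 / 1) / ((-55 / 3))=119659 / 23716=5.05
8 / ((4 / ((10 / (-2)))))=-10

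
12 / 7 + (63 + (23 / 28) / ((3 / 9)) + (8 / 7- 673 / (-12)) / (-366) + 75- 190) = -1475029 / 30744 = -47.98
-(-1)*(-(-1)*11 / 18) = 11 / 18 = 0.61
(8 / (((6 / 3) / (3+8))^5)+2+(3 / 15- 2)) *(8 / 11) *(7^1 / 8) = 5636813 / 220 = 25621.88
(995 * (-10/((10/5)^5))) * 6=-14925/8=-1865.62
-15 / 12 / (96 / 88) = -55 / 48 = -1.15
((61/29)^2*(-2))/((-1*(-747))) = -0.01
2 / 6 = 1 / 3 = 0.33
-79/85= -0.93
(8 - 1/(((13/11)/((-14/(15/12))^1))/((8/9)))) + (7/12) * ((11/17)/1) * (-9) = 518209/39780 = 13.03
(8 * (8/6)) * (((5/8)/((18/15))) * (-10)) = -500/9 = -55.56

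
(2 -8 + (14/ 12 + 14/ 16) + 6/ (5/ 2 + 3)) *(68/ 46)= -12869/ 3036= -4.24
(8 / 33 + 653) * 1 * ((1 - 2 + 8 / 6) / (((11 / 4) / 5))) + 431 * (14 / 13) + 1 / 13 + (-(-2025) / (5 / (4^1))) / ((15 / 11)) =28995451 / 14157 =2048.14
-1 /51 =-0.02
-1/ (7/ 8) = -8/ 7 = -1.14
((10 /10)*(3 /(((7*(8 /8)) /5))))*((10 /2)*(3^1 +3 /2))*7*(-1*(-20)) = 6750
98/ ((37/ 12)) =1176/ 37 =31.78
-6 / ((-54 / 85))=85 / 9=9.44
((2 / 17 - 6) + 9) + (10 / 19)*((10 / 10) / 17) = 1017 / 323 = 3.15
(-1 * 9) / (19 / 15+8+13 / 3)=-45 / 68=-0.66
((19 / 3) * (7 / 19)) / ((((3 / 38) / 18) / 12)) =6384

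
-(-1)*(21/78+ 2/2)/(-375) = -11/3250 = -0.00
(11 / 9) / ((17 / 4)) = 44 / 153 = 0.29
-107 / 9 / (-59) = 107 / 531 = 0.20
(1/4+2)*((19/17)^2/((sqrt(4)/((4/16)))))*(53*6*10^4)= 322869375/289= 1117195.07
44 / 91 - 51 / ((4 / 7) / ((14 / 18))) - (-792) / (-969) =-24602113 / 352716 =-69.75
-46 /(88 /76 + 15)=-874 /307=-2.85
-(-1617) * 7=11319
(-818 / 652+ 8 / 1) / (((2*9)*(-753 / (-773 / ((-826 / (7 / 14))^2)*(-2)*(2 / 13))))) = -566609 / 13063732338384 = -0.00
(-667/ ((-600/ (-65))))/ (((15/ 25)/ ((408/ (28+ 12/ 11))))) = -1621477/ 960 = -1689.04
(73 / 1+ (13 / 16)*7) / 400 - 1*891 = -5701141 / 6400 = -890.80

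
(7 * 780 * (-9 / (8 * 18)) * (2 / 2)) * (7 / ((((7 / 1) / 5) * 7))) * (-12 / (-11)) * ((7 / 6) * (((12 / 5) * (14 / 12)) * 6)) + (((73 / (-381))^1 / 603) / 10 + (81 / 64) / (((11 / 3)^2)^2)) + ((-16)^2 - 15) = -5350449581804501 / 1076373524160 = -4970.81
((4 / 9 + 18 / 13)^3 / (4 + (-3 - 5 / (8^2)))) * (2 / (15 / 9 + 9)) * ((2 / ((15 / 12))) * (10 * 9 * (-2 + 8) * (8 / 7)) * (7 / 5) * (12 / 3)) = 40142209024 / 5833035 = 6881.87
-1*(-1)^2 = -1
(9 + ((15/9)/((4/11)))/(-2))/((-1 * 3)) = -161/72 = -2.24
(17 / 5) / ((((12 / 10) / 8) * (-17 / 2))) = -8 / 3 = -2.67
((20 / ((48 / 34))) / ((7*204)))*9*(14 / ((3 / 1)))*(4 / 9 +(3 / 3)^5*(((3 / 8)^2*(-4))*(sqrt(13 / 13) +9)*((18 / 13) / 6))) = -3995 / 11232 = -0.36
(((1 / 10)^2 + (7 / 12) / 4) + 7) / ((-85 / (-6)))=8587 / 17000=0.51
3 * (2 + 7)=27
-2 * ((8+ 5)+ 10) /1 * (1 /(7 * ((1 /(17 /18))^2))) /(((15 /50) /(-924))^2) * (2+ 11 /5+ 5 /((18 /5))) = -226551562160 /729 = -310770318.46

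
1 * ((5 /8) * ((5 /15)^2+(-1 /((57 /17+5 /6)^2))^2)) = 171090265925 /2393558225352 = 0.07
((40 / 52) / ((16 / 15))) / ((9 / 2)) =25 / 156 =0.16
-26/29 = -0.90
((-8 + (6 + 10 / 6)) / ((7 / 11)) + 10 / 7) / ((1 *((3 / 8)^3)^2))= 4980736 / 15309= 325.35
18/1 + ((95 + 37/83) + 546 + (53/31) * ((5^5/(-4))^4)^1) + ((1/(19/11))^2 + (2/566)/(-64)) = 636904471041.98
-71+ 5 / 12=-70.58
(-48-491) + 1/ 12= -538.92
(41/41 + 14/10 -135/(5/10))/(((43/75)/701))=-14069070/43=-327187.67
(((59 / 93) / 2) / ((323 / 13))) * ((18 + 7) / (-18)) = -19175 / 1081404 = -0.02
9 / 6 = 3 / 2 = 1.50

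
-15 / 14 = -1.07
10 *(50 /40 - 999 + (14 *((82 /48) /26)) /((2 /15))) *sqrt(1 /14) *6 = -3091455 *sqrt(14) /728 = -15888.96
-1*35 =-35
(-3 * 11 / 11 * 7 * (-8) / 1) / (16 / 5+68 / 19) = 570 / 23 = 24.78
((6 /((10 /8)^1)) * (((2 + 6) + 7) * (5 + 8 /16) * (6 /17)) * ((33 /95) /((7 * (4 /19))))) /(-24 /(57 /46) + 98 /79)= -1.82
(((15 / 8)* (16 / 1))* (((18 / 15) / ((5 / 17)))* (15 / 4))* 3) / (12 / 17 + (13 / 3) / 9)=632043 / 545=1159.71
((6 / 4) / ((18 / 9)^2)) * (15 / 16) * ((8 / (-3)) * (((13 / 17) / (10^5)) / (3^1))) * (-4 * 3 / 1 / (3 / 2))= 13 / 680000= 0.00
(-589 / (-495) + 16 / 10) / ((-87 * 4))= -1381 / 172260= -0.01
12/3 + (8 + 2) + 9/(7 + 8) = 73/5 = 14.60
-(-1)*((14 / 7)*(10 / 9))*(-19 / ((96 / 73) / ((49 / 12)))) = -339815 / 2592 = -131.10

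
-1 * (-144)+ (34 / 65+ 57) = 13099 / 65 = 201.52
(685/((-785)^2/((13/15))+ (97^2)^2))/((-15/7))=-1781/497196012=-0.00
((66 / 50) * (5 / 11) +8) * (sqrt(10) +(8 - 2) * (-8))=-2064 / 5 +43 * sqrt(10) / 5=-385.60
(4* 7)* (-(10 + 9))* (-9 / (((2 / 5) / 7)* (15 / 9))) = 50274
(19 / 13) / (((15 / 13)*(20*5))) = 0.01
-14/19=-0.74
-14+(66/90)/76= -15949/1140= -13.99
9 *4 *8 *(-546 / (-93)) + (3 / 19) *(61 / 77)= 76690281 / 45353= 1690.96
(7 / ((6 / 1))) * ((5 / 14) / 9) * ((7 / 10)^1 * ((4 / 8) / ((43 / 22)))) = 77 / 9288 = 0.01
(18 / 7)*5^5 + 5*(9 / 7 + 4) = 8062.14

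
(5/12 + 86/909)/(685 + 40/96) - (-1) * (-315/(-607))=786163538/1512750225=0.52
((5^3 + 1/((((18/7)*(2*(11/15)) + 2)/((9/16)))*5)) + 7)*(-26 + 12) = -2986809/1616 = -1848.27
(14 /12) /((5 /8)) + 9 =163 /15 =10.87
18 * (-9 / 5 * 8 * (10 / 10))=-1296 / 5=-259.20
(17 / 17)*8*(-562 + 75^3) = 3370504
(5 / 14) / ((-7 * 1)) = -5 / 98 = -0.05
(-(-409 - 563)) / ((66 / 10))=1620 / 11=147.27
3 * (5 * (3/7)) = 45/7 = 6.43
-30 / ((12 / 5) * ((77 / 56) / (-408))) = 40800 / 11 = 3709.09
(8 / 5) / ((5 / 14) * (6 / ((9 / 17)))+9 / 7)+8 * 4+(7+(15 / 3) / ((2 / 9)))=309 / 5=61.80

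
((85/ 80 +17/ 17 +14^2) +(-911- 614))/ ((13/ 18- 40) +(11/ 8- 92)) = 191079/ 18706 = 10.21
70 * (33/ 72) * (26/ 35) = 143/ 6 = 23.83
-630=-630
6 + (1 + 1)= 8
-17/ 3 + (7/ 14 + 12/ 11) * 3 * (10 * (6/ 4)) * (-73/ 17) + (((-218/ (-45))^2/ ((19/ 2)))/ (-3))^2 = -1556660917838929/ 4982776053750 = -312.41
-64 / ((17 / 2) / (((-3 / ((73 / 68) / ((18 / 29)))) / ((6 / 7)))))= 32256 / 2117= 15.24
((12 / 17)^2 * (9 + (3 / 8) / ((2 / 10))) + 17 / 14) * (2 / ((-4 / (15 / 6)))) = -134185 / 16184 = -8.29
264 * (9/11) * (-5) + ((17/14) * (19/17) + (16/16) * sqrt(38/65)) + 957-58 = -2515/14 + sqrt(2470)/65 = -178.88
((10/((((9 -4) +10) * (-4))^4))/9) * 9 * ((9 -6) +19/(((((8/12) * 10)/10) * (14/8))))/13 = 1/873600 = 0.00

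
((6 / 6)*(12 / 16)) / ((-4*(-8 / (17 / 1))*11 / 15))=765 / 1408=0.54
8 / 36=2 / 9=0.22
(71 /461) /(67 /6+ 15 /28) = 5964 /453163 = 0.01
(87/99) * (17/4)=493/132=3.73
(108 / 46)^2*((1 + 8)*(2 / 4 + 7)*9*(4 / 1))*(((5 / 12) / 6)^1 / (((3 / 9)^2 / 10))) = 44286750 / 529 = 83717.86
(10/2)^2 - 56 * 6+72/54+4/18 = -2785/9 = -309.44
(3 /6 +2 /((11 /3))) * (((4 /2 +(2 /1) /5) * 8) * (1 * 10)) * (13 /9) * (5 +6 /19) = 966368 /627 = 1541.26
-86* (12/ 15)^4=-35.23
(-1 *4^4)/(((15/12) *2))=-512/5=-102.40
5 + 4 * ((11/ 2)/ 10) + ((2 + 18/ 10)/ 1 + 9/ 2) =31/ 2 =15.50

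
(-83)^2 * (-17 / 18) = -117113 / 18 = -6506.28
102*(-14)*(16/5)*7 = -31987.20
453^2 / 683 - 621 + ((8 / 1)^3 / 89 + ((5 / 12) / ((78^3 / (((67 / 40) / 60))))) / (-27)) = -314.79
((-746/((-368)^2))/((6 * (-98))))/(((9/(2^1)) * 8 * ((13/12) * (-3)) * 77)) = -373/358690235904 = -0.00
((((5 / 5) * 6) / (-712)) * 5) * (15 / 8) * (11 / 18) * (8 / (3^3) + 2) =-8525 / 76896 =-0.11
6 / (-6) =-1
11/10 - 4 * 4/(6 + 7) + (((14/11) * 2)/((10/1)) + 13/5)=779/286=2.72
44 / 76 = 0.58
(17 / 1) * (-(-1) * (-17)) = -289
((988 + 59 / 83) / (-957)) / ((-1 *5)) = 82063 / 397155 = 0.21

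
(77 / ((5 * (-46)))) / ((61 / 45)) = -693 / 2806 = -0.25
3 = 3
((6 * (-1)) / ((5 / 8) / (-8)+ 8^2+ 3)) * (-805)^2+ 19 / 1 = -248760223 / 4283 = -58080.84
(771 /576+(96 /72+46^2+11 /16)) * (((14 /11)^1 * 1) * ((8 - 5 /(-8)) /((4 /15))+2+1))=1073853963 /11264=95335.05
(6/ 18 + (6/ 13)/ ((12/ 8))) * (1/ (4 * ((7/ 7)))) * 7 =175/ 156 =1.12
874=874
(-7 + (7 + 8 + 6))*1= 14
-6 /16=-3 /8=-0.38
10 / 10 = 1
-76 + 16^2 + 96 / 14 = 1308 / 7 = 186.86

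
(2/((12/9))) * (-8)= -12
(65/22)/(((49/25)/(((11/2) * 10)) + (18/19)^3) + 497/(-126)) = -501564375/519218237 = -0.97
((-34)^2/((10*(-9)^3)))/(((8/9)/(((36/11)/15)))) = -289/7425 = -0.04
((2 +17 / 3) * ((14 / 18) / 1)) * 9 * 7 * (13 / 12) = 14651 / 36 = 406.97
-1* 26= -26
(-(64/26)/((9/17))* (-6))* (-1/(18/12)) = -2176/117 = -18.60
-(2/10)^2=-1/25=-0.04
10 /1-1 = 9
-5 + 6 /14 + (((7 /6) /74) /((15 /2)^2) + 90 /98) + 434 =526648168 /1223775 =430.35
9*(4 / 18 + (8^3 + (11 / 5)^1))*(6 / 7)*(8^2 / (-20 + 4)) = -15873.60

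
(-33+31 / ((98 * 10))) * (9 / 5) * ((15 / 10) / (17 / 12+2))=-2617029 / 100450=-26.05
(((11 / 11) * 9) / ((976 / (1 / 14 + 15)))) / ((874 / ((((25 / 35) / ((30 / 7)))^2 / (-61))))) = -211 / 2913929984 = -0.00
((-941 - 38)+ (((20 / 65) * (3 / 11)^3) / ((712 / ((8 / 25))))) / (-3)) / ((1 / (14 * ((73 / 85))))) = -38519887592942 / 3272429875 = -11771.04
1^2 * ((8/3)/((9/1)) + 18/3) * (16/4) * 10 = 6800/27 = 251.85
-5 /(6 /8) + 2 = -14 /3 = -4.67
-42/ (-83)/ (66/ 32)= 224/ 913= 0.25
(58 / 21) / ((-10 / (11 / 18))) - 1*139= -263029 / 1890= -139.17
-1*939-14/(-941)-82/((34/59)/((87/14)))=-408329503/223958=-1823.24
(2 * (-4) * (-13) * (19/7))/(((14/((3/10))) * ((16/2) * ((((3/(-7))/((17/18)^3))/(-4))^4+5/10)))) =1.51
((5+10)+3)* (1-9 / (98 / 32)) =-1710 / 49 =-34.90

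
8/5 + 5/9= 2.16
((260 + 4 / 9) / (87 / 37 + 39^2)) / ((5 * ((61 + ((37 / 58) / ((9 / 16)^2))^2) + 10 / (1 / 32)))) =4430998566 / 49898858431345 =0.00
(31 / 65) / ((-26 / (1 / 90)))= -31 / 152100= -0.00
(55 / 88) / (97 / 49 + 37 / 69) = 16905 / 68048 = 0.25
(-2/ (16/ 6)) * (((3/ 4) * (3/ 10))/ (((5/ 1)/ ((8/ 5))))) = -27/ 500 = -0.05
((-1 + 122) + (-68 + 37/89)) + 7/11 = 52917/979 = 54.05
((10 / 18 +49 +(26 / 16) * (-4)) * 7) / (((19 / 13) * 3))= 70525 / 1026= 68.74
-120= -120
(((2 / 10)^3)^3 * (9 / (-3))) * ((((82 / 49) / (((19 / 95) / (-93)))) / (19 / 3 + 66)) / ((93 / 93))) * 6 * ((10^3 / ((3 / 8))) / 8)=35424 / 1071875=0.03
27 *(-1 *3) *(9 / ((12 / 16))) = -972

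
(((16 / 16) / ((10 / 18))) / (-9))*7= -7 / 5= -1.40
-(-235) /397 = 235 /397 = 0.59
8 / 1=8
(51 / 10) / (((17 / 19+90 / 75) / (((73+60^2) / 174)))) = 1186379 / 23084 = 51.39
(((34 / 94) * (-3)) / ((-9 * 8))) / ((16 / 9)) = 51 / 6016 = 0.01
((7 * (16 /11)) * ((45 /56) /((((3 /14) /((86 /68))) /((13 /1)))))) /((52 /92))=207690 /187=1110.64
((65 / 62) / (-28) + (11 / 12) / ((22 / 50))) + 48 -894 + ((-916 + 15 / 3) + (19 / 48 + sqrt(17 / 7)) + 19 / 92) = -420286541 / 239568 + sqrt(119) / 7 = -1752.79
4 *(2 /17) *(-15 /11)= -120 /187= -0.64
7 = 7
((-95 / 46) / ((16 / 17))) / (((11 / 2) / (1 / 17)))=-95 / 4048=-0.02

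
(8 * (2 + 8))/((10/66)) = 528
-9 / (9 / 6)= -6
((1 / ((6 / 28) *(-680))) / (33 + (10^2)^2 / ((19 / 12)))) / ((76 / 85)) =-7 / 5790096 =-0.00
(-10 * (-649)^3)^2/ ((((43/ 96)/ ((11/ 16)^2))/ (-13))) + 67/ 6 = -13223591537228887990522/ 129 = -102508461528906108453.66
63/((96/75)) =1575/32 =49.22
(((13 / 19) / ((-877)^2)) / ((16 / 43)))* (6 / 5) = 1677 / 584538040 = 0.00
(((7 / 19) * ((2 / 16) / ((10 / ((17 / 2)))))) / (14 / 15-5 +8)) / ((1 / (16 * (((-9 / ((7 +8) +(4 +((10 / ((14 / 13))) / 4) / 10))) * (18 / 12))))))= -44982 / 402439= -0.11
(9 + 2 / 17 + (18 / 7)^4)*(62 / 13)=133718314 / 530621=252.00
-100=-100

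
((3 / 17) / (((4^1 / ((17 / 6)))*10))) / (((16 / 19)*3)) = 19 / 3840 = 0.00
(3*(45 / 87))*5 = 225 / 29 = 7.76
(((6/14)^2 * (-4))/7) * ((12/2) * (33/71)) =-7128/24353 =-0.29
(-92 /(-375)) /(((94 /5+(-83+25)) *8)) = -23 /29400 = -0.00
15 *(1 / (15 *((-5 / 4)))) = -4 / 5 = -0.80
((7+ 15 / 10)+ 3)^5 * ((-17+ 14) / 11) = -19309029 / 352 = -54855.20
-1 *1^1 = -1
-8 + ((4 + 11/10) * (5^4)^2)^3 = 63252925872802734311/8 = 7906615734100341788.88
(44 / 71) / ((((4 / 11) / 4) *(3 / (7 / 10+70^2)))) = 11859694 / 1065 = 11135.86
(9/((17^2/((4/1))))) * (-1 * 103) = -3708/289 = -12.83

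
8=8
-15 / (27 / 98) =-490 / 9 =-54.44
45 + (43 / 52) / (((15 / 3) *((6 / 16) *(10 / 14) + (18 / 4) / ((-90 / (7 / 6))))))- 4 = 47807 / 1144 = 41.79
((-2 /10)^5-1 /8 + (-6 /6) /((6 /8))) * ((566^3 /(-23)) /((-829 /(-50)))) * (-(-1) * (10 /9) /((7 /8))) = 79345561363616 /90091575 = 880721.21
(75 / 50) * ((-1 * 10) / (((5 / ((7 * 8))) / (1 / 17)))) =-9.88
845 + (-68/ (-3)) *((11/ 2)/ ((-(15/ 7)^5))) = 1918729807/ 2278125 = 842.24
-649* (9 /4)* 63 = -367983 /4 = -91995.75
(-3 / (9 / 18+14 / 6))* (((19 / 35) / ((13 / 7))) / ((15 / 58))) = -6612 / 5525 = -1.20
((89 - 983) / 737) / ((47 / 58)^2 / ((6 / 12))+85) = -501236 / 35665641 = -0.01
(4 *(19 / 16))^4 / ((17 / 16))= 130321 / 272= 479.12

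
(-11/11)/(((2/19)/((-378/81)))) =133/3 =44.33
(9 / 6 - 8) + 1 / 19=-245 / 38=-6.45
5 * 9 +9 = 54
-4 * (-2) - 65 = -57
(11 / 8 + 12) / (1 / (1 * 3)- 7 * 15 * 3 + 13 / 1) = -321 / 7240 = -0.04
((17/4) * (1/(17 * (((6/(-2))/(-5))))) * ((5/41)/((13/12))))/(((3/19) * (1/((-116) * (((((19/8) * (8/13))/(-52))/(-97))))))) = -261725/26212407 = -0.01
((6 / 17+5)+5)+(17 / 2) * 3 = 1219 / 34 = 35.85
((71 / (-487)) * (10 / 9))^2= 504100 / 19210689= 0.03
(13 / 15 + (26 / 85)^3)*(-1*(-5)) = 4.48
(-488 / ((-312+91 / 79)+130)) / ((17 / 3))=115656 / 242879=0.48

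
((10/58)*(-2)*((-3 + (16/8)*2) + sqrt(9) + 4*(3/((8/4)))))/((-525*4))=1/609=0.00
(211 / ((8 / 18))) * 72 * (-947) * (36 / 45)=-129481416 / 5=-25896283.20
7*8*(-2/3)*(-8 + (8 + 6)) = -224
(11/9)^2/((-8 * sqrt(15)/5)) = -121 * sqrt(15)/1944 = -0.24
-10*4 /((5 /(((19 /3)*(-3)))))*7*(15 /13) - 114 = 14478 /13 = 1113.69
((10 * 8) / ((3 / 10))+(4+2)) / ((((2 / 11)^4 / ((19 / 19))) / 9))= 17964507 / 8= 2245563.38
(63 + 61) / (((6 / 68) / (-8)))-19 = -33785 / 3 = -11261.67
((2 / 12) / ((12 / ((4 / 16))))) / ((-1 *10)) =-1 / 2880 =-0.00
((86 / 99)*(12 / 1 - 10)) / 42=86 / 2079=0.04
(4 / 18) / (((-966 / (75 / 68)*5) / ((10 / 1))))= -25 / 49266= -0.00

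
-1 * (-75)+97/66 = 5047/66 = 76.47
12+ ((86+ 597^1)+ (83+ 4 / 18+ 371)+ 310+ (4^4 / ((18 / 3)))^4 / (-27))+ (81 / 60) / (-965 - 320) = -6816774379949 / 56205900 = -121282.19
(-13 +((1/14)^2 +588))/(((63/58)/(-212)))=-115480958/1029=-112226.39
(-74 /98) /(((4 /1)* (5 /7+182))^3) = -259 /133903400896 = -0.00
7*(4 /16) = 7 /4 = 1.75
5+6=11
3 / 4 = 0.75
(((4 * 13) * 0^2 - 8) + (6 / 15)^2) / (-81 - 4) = 196 / 2125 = 0.09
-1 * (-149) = 149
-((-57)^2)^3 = -34296447249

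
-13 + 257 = 244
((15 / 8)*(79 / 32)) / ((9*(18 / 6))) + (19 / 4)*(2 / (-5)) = -19913 / 11520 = -1.73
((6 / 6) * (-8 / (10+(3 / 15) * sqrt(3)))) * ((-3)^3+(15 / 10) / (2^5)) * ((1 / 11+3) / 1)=3665625 / 54934 - 146625 * sqrt(3) / 109868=64.42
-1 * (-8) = 8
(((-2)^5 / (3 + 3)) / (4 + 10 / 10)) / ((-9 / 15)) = 16 / 9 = 1.78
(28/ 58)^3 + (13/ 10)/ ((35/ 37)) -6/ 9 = 21002227/ 25608450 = 0.82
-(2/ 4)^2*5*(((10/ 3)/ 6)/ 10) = -5/ 72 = -0.07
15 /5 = 3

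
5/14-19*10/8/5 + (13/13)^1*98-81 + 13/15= 13.47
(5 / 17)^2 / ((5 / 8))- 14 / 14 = -249 / 289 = -0.86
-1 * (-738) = 738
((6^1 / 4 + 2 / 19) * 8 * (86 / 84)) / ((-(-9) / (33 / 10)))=28853 / 5985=4.82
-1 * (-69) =69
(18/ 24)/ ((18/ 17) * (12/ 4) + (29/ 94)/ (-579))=1387863/ 5877022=0.24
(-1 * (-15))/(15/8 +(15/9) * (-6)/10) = 120/7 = 17.14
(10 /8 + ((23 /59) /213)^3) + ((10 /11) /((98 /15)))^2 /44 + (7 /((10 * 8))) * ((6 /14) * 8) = 98337698089591670629 /63425669586186052530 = 1.55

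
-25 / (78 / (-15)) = 125 / 26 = 4.81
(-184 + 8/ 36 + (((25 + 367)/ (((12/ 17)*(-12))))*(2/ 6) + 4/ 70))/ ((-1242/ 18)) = 376387/ 130410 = 2.89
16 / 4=4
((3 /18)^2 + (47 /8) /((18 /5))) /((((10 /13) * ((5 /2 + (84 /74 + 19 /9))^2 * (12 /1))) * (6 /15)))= 12760449 /937339456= 0.01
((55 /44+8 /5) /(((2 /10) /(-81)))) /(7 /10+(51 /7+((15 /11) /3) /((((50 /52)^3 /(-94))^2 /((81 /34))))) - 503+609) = -295100244140625 /3124485540279874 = -0.09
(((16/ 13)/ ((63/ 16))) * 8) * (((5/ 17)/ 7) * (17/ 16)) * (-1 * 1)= -0.11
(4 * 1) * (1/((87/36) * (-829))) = -48/24041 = -0.00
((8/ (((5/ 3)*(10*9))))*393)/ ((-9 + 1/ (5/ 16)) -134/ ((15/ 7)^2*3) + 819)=3537/ 135586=0.03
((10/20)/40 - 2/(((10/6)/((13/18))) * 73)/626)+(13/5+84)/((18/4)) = 316801073/16451280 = 19.26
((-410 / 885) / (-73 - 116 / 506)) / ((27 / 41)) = 850586 / 88540533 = 0.01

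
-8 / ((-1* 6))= 4 / 3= 1.33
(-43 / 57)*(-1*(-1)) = -43 / 57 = -0.75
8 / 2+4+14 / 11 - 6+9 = 135 / 11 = 12.27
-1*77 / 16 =-77 / 16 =-4.81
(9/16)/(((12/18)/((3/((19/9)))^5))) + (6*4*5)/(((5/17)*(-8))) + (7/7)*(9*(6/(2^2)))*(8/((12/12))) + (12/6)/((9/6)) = 15028415867/237705504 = 63.22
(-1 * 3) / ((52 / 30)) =-45 / 26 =-1.73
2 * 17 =34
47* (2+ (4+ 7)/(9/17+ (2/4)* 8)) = 1457/7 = 208.14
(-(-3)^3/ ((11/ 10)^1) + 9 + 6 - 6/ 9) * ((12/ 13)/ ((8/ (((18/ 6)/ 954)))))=1283/ 90948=0.01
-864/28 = -216/7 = -30.86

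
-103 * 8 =-824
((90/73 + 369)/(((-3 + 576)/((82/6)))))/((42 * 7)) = 0.03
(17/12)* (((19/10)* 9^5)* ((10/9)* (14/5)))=4944807/10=494480.70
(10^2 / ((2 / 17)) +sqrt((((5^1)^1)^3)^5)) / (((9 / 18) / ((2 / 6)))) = 117028.54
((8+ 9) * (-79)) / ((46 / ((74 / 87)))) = -49691 / 2001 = -24.83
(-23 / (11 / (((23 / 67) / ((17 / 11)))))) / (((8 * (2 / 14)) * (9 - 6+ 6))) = -3703 / 82008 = -0.05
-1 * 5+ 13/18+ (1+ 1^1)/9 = -73/18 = -4.06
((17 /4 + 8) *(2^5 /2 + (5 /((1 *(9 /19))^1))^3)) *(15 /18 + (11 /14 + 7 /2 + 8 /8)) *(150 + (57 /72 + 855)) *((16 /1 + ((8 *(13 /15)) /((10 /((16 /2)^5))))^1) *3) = 4021876641387265409 /656100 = 6129975066891.12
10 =10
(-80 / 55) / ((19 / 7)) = -0.54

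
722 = 722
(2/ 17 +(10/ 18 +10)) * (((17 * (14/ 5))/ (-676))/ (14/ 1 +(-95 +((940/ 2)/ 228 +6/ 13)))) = 0.01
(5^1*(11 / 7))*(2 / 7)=110 / 49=2.24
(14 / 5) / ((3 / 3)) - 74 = -356 / 5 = -71.20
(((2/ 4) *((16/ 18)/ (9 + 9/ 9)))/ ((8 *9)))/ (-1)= -1/ 1620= -0.00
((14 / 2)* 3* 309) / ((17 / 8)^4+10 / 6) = 79736832 / 271043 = 294.19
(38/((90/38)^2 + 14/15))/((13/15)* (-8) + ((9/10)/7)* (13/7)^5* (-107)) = -726259041900/38870447960201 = -0.02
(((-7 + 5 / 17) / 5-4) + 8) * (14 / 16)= 791 / 340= 2.33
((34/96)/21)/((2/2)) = 17/1008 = 0.02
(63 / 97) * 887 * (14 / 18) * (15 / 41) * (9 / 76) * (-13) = -76277565 / 302252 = -252.36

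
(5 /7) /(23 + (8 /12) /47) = 141 /4543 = 0.03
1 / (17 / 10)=10 / 17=0.59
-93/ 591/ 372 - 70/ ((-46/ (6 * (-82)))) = -40708103/ 54372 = -748.70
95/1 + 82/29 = 2837/29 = 97.83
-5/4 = -1.25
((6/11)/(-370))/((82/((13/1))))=-39/166870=-0.00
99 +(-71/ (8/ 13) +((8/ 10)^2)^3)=-2014107/ 125000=-16.11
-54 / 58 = -27 / 29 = -0.93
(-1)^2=1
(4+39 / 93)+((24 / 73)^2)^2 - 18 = -11945374405 / 880345471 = -13.57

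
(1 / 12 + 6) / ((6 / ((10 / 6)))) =365 / 216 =1.69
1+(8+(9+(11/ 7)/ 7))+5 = 1138/ 49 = 23.22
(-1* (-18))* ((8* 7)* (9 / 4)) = 2268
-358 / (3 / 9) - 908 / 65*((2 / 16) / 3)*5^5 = -225647 / 78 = -2892.91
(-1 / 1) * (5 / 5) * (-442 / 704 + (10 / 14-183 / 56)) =7839 / 2464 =3.18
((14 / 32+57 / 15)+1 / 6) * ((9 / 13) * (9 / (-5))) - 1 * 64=-361339 / 5200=-69.49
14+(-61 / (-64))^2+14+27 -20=147081 / 4096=35.91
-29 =-29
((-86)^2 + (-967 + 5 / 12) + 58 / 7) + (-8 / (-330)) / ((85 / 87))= 2528095469 / 392700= 6437.73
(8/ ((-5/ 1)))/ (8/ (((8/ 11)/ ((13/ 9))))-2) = -72/ 625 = -0.12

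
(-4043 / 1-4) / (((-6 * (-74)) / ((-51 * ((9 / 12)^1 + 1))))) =481593 / 592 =813.50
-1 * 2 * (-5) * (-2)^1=-20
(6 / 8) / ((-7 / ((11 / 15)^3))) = -1331 / 31500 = -0.04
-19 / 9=-2.11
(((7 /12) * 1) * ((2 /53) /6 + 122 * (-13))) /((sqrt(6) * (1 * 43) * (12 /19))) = -33539009 * sqrt(6) /5907168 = -13.91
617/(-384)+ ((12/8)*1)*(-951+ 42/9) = -1421.11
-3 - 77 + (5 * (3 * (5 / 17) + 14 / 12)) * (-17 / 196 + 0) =-95125 / 1176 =-80.89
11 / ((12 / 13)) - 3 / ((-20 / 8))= 787 / 60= 13.12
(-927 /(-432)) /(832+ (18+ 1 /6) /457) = 47071 /18251624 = 0.00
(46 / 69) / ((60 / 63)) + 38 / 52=93 / 65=1.43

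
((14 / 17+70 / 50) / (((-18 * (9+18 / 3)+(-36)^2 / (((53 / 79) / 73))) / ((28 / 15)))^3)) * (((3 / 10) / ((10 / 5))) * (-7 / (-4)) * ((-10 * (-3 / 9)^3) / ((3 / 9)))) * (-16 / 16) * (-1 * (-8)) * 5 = -20017405912 / 330794386547733065428875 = -0.00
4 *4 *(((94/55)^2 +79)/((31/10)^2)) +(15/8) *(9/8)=1030731791/7441984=138.50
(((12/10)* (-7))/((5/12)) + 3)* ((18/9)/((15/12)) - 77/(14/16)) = 185328/125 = 1482.62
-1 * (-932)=932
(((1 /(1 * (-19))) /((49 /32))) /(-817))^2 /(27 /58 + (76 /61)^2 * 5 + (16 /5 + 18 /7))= 0.00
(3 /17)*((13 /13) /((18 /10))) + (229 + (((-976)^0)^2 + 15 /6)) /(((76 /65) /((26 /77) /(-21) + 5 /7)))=580518065 /4178328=138.94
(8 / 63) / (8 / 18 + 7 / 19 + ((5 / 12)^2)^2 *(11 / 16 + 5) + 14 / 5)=28016640 / 834932147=0.03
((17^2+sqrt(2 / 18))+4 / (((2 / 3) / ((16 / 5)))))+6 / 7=32486 / 105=309.39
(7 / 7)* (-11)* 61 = -671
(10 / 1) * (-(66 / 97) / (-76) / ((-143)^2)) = 15 / 3426137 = 0.00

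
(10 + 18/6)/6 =2.17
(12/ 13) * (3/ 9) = 4/ 13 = 0.31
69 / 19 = 3.63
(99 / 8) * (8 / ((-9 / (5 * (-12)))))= 660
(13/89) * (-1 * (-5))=0.73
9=9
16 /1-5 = 11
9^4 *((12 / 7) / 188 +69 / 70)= 6527.10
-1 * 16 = -16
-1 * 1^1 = -1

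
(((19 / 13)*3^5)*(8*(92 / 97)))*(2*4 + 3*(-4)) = -13592448 / 1261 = -10779.10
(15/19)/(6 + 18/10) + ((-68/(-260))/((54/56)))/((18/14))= 93683/300105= 0.31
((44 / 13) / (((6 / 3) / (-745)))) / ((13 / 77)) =-1262030 / 169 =-7467.63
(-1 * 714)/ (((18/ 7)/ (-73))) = 60809/ 3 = 20269.67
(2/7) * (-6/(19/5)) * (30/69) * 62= -37200/3059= -12.16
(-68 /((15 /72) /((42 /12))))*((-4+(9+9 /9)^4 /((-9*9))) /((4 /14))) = 68799136 /135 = 509623.23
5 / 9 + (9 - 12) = -22 / 9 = -2.44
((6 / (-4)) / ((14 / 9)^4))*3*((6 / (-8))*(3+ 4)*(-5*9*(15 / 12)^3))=-996451875 / 2809856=-354.63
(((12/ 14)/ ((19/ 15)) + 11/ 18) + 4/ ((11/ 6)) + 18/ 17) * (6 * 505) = 1023778925/ 74613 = 13721.19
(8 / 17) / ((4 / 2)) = 4 / 17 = 0.24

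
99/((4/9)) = 891/4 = 222.75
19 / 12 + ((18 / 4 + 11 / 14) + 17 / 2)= 1291 / 84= 15.37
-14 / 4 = -7 / 2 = -3.50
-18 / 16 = -9 / 8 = -1.12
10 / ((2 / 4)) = 20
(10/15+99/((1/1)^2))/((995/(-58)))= -5.81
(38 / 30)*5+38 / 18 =76 / 9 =8.44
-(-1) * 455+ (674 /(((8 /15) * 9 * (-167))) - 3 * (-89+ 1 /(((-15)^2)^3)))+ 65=1993945358707 /2536312500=786.16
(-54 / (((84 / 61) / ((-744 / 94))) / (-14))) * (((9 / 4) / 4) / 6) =-153171 / 376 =-407.37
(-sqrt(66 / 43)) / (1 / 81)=-81* sqrt(2838) / 43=-100.35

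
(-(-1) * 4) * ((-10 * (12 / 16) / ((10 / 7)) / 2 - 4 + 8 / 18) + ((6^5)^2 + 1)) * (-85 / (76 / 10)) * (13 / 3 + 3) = -20352913097825 / 1026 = -19837147268.84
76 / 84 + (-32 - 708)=-15521 / 21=-739.10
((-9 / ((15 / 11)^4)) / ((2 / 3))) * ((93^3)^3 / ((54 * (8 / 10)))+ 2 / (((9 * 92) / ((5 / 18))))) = -47032954728607669.49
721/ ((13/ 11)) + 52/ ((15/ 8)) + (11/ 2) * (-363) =-529889/ 390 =-1358.69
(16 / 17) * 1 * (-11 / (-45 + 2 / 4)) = 352 / 1513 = 0.23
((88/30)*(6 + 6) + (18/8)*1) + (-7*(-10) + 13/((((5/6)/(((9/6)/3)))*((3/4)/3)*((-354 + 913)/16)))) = 18635/172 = 108.34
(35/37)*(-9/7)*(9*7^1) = -2835/37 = -76.62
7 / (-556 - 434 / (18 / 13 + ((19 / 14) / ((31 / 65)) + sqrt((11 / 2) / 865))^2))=-38584371479738086267853 / 3317353471358141245699404 - 2802249143414773325 * sqrt(19030) / 9122722046234888425673361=-0.01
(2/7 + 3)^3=35.47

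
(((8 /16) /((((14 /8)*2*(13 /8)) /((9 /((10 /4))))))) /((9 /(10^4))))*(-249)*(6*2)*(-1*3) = 286848000 /91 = 3152175.82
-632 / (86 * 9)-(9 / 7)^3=-2.94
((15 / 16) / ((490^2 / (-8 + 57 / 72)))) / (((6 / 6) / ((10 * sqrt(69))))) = -173 * sqrt(69) / 614656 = -0.00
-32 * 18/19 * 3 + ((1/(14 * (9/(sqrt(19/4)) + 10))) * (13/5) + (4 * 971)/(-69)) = -2129161079/14462952 - 117 * sqrt(19)/55160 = -147.22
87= 87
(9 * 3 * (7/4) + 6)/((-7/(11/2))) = -2343/56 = -41.84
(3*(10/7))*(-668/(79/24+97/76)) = -9138240/14581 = -626.72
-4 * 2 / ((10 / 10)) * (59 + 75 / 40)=-487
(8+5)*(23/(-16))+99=1285/16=80.31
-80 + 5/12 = -955/12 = -79.58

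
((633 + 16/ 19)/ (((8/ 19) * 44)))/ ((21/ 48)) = 78.20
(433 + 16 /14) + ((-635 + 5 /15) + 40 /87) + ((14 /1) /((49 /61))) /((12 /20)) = -104149 /609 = -171.02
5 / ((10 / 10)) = 5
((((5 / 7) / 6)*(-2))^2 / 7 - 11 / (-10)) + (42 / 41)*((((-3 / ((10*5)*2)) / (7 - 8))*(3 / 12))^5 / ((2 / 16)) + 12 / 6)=255716288015752961 / 81002880000000000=3.16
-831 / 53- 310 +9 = -16784 / 53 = -316.68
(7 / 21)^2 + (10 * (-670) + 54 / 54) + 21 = -60101 / 9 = -6677.89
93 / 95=0.98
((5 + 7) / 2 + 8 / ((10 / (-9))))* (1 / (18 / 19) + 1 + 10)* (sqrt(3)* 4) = -868* sqrt(3) / 15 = -100.23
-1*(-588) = 588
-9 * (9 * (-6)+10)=396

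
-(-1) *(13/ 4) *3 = 39/ 4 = 9.75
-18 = -18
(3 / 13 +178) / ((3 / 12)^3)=148288 / 13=11406.77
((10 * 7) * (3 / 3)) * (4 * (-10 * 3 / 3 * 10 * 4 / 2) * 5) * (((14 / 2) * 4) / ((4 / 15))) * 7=-205800000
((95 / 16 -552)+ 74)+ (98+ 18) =-5697 / 16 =-356.06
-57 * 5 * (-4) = 1140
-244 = -244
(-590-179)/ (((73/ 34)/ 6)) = -2148.99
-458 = -458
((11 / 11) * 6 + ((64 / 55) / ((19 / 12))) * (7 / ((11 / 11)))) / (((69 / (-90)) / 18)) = -261.65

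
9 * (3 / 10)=27 / 10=2.70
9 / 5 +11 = 12.80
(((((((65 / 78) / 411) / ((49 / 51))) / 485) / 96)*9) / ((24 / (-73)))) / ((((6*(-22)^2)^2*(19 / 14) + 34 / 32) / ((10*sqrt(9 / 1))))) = -6205 / 1907862959501968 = -0.00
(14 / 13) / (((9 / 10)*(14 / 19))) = 190 / 117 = 1.62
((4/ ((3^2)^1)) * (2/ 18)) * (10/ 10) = 4/ 81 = 0.05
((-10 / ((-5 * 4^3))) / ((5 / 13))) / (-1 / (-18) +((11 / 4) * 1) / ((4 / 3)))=117 / 3050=0.04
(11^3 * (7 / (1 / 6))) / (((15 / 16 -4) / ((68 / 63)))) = -2896256 / 147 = -19702.42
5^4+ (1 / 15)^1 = 9376 / 15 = 625.07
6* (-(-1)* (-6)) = -36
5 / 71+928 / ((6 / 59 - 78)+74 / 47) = -90824597 / 7513433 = -12.09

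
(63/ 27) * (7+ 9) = 112/ 3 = 37.33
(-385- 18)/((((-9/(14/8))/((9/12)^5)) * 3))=25389/4096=6.20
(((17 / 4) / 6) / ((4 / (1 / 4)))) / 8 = 17 / 3072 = 0.01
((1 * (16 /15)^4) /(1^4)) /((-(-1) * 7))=65536 /354375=0.18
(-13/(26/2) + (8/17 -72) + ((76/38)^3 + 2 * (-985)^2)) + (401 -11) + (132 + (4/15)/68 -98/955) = 94531893548/48705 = 1940907.37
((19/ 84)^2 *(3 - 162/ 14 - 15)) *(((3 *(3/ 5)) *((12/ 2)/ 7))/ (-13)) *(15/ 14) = 536085/ 3495856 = 0.15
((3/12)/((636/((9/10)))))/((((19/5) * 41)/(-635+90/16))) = -0.00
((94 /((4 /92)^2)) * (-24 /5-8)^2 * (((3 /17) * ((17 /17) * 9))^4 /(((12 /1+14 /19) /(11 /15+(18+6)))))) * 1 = 127167106720518144 /1263255125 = 100666210.81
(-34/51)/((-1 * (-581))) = -2/1743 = -0.00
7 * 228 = 1596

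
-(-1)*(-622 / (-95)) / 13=622 / 1235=0.50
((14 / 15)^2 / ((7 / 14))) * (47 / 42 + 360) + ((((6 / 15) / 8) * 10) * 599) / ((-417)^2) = 629.15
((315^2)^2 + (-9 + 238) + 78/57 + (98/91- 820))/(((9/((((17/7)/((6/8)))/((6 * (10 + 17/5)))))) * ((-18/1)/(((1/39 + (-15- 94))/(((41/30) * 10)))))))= 13112098272417500/671815053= 19517422.56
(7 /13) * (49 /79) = 343 /1027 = 0.33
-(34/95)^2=-1156/9025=-0.13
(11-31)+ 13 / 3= -47 / 3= -15.67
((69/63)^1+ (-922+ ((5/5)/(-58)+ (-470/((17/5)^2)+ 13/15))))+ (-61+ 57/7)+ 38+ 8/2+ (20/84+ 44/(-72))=-2565943927/2640015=-971.94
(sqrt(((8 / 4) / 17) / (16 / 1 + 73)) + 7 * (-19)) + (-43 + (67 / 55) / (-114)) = -1103587 / 6270 + sqrt(3026) / 1513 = -175.97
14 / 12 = 7 / 6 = 1.17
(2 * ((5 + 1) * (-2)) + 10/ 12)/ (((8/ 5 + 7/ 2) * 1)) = -695/ 153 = -4.54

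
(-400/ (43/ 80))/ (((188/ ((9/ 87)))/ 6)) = -144000/ 58609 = -2.46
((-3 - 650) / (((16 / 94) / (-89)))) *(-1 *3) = -8194497 / 8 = -1024312.12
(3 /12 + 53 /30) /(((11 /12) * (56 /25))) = 55 /56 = 0.98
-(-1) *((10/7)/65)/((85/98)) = 28/1105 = 0.03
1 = 1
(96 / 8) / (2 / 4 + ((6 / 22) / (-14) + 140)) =924 / 10817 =0.09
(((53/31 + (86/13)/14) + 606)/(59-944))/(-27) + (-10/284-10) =-31937493677/3190635630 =-10.01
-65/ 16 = -4.06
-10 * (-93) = 930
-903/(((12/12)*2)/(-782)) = 353073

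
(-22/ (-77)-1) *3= -15/ 7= -2.14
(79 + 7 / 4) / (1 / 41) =13243 / 4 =3310.75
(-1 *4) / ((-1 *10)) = 2 / 5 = 0.40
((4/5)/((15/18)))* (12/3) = 96/25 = 3.84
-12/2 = -6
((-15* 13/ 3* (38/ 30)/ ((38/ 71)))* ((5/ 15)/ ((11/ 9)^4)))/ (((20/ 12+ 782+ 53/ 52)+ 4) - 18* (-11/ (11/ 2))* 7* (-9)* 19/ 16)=26241813/ 2175008396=0.01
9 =9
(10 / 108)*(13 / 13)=5 / 54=0.09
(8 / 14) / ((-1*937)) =-4 / 6559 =-0.00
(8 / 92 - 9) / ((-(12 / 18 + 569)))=0.02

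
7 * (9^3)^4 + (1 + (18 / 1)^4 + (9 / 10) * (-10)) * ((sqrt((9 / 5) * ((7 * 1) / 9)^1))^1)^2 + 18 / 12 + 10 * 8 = 19770069024037 / 10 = 1977006902403.70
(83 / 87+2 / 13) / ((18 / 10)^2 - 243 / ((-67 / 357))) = 2098775 / 2459022462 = 0.00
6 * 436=2616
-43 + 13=-30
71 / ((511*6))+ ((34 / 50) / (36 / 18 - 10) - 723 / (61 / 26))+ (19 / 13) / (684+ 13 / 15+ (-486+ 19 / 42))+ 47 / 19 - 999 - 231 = -15629046316684561 / 10176851466600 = -1535.74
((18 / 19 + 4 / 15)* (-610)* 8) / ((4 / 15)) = -422120 / 19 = -22216.84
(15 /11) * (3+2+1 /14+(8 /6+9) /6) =2140 /231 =9.26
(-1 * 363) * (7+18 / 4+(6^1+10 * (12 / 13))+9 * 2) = -422169 / 26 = -16237.27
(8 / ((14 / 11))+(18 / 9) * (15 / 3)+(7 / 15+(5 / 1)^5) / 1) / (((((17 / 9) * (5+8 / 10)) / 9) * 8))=2226717 / 6902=322.62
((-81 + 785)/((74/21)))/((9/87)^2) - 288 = 2040256/111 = 18380.68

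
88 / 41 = 2.15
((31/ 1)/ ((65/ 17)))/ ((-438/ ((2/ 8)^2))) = -527/ 455520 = -0.00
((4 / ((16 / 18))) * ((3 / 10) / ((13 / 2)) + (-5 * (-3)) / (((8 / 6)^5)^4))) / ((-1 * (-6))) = 20094449022909 / 285873023221760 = 0.07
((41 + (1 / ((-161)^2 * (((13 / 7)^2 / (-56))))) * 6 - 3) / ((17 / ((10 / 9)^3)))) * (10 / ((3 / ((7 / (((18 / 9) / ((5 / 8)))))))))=74307231250 / 3323839779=22.36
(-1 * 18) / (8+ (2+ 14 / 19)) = -57 / 34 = -1.68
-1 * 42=-42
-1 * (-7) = 7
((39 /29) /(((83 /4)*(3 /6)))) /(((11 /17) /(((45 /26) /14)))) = 4590 /185339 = 0.02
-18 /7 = -2.57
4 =4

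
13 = 13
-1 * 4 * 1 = -4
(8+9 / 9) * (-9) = -81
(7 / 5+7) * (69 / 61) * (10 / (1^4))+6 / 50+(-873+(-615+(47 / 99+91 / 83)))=-1391.29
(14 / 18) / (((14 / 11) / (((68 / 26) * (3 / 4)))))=187 / 156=1.20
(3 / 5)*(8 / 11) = 24 / 55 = 0.44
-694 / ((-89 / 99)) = 68706 / 89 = 771.98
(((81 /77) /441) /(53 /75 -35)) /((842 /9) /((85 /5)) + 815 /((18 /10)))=-0.00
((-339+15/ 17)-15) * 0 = 0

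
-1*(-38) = 38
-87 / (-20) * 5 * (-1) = -87 / 4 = -21.75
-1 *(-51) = 51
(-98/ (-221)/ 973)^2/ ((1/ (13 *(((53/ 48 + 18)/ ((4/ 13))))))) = 44933/ 268020912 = 0.00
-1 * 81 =-81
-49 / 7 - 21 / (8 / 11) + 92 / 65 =-17919 / 520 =-34.46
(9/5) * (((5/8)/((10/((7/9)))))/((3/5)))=0.15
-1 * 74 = -74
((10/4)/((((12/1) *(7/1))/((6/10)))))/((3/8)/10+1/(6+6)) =30/203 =0.15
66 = 66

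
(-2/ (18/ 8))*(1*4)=-32/ 9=-3.56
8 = 8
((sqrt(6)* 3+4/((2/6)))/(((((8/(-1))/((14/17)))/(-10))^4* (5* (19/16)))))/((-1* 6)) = -600250/1586899- 300125* sqrt(6)/3173798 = -0.61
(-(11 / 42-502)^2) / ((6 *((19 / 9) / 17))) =-7549212593 / 22344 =-337863.08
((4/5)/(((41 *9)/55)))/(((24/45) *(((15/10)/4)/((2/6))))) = 220/1107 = 0.20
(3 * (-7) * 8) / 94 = -84 / 47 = -1.79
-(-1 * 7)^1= 7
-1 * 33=-33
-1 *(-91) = 91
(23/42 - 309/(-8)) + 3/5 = 33409/840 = 39.77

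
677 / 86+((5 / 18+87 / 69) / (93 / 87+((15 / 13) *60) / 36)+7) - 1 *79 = -1277404033 / 20080656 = -63.61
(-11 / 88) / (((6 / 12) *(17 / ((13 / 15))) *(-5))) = 13 / 5100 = 0.00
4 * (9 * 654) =23544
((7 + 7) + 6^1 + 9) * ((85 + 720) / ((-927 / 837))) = -2171085 / 103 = -21078.50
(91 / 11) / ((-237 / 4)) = -364 / 2607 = -0.14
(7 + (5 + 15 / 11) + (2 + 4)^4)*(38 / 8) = 6219.48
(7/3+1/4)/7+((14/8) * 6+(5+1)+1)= 1501/84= 17.87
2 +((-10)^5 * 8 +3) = -799995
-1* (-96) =96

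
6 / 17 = 0.35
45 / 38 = 1.18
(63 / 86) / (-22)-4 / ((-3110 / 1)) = -94181 / 2942060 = -0.03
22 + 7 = 29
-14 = -14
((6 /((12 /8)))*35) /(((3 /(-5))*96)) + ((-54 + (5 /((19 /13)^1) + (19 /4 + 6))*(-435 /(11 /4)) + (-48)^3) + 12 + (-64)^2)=-108782.03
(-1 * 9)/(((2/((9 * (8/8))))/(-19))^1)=1539/2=769.50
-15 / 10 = -3 / 2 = -1.50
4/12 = 1/3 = 0.33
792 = 792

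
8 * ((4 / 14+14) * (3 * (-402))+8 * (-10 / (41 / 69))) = -39865920 / 287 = -138905.64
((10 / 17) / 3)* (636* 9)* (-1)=-19080 / 17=-1122.35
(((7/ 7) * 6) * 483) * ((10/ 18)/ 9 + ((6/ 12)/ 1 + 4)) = 118979/ 9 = 13219.89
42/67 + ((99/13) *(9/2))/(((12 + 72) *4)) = 142203/195104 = 0.73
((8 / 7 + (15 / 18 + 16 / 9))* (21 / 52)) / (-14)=-473 / 4368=-0.11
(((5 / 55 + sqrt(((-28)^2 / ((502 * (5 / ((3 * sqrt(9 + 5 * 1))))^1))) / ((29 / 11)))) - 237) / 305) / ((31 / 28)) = -72968 / 104005 + 392 * sqrt(1201035) * 2^(3 / 4) * 7^(1 / 4) / 344114725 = -0.70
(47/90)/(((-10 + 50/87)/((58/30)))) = -39527/369000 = -0.11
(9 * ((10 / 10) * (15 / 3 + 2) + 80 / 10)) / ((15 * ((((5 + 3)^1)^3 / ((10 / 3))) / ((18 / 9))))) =15 / 128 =0.12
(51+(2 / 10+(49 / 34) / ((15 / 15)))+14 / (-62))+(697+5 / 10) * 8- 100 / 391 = 682674067 / 121210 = 5632.16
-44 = -44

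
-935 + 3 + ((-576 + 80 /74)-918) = -89722 /37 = -2424.92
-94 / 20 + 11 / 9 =-313 / 90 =-3.48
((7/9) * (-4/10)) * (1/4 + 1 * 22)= -623/90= -6.92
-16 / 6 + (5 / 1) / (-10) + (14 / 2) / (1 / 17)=695 / 6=115.83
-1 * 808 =-808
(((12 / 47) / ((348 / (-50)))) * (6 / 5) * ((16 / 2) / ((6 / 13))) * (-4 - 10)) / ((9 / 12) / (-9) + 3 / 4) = 21840 / 1363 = 16.02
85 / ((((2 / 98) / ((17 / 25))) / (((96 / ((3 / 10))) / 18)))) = 453152 / 9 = 50350.22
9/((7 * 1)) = 9/7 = 1.29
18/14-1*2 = -5/7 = -0.71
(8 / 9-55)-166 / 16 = -4643 / 72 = -64.49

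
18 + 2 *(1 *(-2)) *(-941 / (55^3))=2998514 / 166375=18.02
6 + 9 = 15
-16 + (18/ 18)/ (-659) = -10545/ 659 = -16.00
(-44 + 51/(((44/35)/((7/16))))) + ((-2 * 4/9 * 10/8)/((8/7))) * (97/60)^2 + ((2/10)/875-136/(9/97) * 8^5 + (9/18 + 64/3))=-5991338688209363/124740000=-48030613.18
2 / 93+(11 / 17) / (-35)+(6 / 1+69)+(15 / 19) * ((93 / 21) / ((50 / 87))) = 81.09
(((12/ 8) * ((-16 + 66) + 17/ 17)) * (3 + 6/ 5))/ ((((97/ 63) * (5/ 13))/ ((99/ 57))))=86837751/ 92150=942.35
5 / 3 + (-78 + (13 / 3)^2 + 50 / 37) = -18716 / 333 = -56.20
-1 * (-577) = 577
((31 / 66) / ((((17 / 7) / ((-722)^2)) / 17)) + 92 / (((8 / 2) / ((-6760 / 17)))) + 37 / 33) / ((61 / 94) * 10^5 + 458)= 14983257323 / 574375362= 26.09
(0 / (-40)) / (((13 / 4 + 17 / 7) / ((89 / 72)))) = 0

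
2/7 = 0.29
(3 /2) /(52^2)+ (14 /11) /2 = 37889 /59488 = 0.64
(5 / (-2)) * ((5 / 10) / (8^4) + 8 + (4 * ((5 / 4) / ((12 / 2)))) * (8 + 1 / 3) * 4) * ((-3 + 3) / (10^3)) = 0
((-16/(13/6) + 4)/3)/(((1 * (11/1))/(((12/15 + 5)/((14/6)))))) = -116/455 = -0.25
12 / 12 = 1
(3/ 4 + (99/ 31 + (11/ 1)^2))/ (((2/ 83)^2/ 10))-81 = 533636297/ 248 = 2151759.26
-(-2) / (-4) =-1 / 2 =-0.50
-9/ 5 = -1.80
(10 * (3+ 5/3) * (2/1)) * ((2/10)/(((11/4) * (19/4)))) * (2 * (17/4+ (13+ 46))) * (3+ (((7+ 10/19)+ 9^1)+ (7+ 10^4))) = 1962953216/1083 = 1812514.51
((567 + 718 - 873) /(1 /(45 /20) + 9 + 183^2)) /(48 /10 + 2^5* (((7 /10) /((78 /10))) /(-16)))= 361530 /135819443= 0.00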